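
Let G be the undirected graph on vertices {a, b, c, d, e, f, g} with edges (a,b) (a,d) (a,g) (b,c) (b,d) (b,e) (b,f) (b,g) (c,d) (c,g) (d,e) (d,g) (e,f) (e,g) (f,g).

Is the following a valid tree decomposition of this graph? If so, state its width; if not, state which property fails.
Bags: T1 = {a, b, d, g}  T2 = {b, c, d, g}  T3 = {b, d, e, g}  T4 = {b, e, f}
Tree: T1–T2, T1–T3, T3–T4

A tree decomposition must satisfy three properties: every vertex lies in some bag; for every edge, both endpoints lie together in some bag; and for every vertex, the bags containing it form a connected subtree. Here edge (g,f) lies in no bag, so the decomposition is invalid.

No — edge (g,f) lies in no bag.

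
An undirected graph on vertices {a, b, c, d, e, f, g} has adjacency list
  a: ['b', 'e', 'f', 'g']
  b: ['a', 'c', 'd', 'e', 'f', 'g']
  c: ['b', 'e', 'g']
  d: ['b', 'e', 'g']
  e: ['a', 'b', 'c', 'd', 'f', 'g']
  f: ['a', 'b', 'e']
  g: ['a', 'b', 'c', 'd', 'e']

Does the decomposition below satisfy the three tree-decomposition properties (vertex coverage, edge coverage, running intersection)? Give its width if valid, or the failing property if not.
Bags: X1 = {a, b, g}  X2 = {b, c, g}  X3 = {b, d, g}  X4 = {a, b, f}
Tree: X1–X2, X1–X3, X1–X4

A tree decomposition must satisfy three properties: every vertex lies in some bag; for every edge, both endpoints lie together in some bag; and for every vertex, the bags containing it form a connected subtree. Here vertex e appears in no bag, so the decomposition is invalid.

No — vertex e appears in no bag.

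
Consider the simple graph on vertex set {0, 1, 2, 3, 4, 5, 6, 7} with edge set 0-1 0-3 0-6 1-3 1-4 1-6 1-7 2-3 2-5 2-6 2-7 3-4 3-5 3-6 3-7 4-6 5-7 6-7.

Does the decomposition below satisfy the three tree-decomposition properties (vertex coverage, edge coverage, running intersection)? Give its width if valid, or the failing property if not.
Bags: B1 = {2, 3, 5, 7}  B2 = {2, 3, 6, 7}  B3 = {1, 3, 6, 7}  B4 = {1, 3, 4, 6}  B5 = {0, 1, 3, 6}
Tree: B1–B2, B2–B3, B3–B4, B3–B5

Yes; width 3.

Checking the three conditions: (i) the bags cover all of {0, 1, 2, 3, 4, 5, 6, 7}; (ii) for each edge, some bag contains both endpoints; (iii) the bags containing any fixed vertex form a subtree. All hold, so the decomposition is valid with width 4 − 1 = 3.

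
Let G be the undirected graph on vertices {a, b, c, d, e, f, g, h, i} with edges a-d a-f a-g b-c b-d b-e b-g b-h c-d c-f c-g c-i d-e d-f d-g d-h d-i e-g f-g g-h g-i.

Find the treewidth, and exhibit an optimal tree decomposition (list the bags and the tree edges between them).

Treewidth 3.
Bags: B1 = {b, c, d, g}  B2 = {c, d, g, i}  B3 = {b, d, g, h}  B4 = {c, d, f, g}  B5 = {b, d, e, g}  B6 = {a, d, f, g}
Tree: B1–B2, B1–B3, B2–B4, B3–B5, B4–B6

The largest bag has 4 vertices, giving width 3; this decomposition certifies tw(G) ≤ 3. Conversely, {a, d, f, g} is a clique of size 4, and the vertices of any clique must share a bag in every tree decomposition; so some bag has ≥ 4 vertices and tw(G) ≥ 3. Combining the bounds, tw(G) = 3.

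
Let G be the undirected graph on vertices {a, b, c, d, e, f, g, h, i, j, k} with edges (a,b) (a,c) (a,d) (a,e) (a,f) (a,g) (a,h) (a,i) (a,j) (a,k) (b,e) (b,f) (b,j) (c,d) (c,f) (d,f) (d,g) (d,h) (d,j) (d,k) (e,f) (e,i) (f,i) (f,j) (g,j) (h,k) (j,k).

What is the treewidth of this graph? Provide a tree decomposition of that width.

Treewidth 3.
One optimal decomposition is:
Bags: B1 = {a, d, g, j}  B2 = {a, d, f, j}  B3 = {a, d, j, k}  B4 = {a, b, f, j}  B5 = {a, b, e, f}  B6 = {a, d, h, k}  B7 = {a, e, f, i}  B8 = {a, c, d, f}
Tree: B1–B2, B2–B3, B2–B4, B4–B5, B3–B6, B5–B7, B2–B8

Every bag has size at most 4, so the width is 4 − 1 = 3 and tw(G) ≤ 3. For the lower bound, the 4 vertices {a, d, g, j} are pairwise adjacent, and any tree decomposition puts a clique entirely inside one bag — forcing width ≥ 3. Combining the bounds, tw(G) = 3.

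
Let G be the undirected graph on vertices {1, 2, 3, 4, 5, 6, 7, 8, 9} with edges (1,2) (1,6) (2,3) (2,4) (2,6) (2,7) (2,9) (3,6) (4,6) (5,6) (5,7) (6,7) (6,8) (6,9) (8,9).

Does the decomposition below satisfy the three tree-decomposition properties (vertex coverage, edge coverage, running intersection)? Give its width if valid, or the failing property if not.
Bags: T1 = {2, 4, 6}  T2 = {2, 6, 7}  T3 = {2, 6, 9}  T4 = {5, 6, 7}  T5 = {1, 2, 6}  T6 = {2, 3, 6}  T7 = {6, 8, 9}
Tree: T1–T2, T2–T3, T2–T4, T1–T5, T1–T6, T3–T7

Yes; width 2.

Checking the three conditions: (i) the bags cover all of {1, 2, 3, 4, 5, 6, 7, 8, 9}; (ii) for each edge, some bag contains both endpoints; (iii) the bags containing any fixed vertex form a subtree. All hold, so the decomposition is valid with width 3 − 1 = 2.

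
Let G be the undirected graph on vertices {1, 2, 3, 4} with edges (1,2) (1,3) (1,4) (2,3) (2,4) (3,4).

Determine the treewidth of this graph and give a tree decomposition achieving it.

Treewidth 3.
One such decomposition:
Bags: B1 = {1, 2, 3, 4}
Tree: (single bag)

A single bag containing all 4 vertices is trivially a valid decomposition of width 3. For the lower bound, the 4 vertices {1, 2, 3, 4} are pairwise adjacent, and any tree decomposition puts a clique entirely inside one bag — forcing width ≥ 3. Combining the bounds, tw(G) = 3.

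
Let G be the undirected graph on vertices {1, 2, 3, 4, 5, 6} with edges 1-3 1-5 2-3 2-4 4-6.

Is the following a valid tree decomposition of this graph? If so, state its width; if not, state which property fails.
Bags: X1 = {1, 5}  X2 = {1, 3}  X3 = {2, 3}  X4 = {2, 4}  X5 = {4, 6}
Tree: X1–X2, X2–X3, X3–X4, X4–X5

Every vertex of G appears in some bag (union = {1, 2, 3, 4, 5, 6}); every edge is covered by a bag; and for each vertex v the set of bags containing v is connected in the bag tree. The decomposition is therefore valid. The largest bag has 2 vertices, so the width is 1.

Yes; width 1.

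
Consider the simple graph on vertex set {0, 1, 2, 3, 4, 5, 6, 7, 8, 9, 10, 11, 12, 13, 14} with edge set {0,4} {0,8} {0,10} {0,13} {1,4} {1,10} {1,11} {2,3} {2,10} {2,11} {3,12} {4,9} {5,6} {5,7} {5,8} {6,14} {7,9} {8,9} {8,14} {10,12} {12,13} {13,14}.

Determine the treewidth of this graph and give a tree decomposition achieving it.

Each bag holds 4 vertices, so the decomposition has width 3, which upper-bounds the treewidth. For the lower bound: the 4 vertex sets {5,6,7}, {9}, {8}, {0,4,13,14} are disjoint, each induces a connected subgraph, and every pair is joined by at least one edge of G. Contracting each set to a single vertex therefore yields K_{4} as a minor, and since treewidth is minor-monotone, tw(G) ≥ tw(K_{4}) = 3. The upper and lower bounds meet at 3, so that is the treewidth.

Treewidth 3.
One such decomposition:
Bags: B1 = {5, 6, 7, 9}  B2 = {5, 6, 8, 9}  B3 = {6, 8, 9, 14}  B4 = {4, 8, 9, 14}  B5 = {0, 4, 8, 14}  B6 = {0, 4, 13, 14}  B7 = {0, 1, 4, 13}  B8 = {0, 1, 10, 13}  B9 = {1, 10, 12, 13}  B10 = {1, 10, 11, 12}  B11 = {2, 10, 11, 12}  B12 = {2, 3, 11, 12}
Tree: B1–B2, B2–B3, B3–B4, B4–B5, B5–B6, B6–B7, B7–B8, B8–B9, B9–B10, B10–B11, B11–B12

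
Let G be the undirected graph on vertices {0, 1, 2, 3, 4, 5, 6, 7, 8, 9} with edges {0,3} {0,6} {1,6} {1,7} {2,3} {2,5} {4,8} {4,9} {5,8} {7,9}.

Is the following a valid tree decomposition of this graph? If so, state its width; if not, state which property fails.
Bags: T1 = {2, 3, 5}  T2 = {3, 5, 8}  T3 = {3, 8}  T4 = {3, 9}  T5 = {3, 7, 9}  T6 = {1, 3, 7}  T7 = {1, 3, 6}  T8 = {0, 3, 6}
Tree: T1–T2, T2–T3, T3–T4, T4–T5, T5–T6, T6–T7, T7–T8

No — vertex 4 appears in no bag.

A tree decomposition must satisfy three properties: every vertex lies in some bag; for every edge, both endpoints lie together in some bag; and for every vertex, the bags containing it form a connected subtree. Here vertex 4 appears in no bag, so the decomposition is invalid.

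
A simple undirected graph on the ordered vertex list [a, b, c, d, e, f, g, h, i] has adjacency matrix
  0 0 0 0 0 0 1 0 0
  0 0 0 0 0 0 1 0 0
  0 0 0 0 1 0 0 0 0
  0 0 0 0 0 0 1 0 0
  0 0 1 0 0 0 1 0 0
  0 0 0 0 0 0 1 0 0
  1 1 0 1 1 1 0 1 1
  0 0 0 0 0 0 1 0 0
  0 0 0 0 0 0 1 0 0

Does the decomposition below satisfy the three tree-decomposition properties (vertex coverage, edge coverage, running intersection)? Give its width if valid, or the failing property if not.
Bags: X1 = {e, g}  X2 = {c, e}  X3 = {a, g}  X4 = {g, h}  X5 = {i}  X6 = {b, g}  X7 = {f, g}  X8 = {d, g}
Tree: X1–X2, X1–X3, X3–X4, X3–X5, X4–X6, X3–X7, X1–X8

A tree decomposition must satisfy three properties: every vertex lies in some bag; for every edge, both endpoints lie together in some bag; and for every vertex, the bags containing it form a connected subtree. Here edge (g,i) lies in no bag, so the decomposition is invalid.

No — edge (g,i) lies in no bag.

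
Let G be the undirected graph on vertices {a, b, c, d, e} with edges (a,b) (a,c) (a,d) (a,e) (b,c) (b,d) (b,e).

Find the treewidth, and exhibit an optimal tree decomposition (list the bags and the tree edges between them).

Every bag has size at most 3, so the width is 3 − 1 = 2 and tw(G) ≤ 2. On the other hand G contains the 3-clique {a, b, d}. A clique must lie in a single bag of any decomposition, so no decomposition can have width below 2. The upper and lower bounds meet at 2, so that is the treewidth.

Treewidth 2.
One optimal decomposition is:
Bags: B1 = {a, b, d}  B2 = {a, b, c}  B3 = {a, b, e}
Tree: B1–B2, B1–B3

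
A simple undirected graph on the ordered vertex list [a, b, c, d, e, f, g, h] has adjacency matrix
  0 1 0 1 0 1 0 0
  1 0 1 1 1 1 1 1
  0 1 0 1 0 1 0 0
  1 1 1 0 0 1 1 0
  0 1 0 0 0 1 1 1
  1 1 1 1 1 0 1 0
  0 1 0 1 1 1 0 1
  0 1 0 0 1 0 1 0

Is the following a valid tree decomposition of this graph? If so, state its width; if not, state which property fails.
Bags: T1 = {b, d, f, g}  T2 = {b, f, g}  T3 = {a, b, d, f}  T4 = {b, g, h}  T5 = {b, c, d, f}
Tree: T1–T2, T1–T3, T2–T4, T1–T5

A tree decomposition must satisfy three properties: every vertex lies in some bag; for every edge, both endpoints lie together in some bag; and for every vertex, the bags containing it form a connected subtree. Here vertex e appears in no bag, so the decomposition is invalid.

No — vertex e appears in no bag.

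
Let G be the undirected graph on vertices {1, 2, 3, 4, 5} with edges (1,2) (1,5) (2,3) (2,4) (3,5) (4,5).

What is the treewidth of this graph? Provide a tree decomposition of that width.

Each bag holds 3 vertices, so the decomposition has width 2, which upper-bounds the treewidth. For the lower bound, G contains the cycle 3–2–4–5–3, so G is not a forest; only forests have treewidth ≤ 1, hence tw(G) ≥ 2. Combining the bounds, tw(G) = 2.

Treewidth 2.
One such decomposition:
Bags: B1 = {2, 3, 5}  B2 = {2, 4, 5}  B3 = {1, 2, 5}
Tree: B1–B2, B2–B3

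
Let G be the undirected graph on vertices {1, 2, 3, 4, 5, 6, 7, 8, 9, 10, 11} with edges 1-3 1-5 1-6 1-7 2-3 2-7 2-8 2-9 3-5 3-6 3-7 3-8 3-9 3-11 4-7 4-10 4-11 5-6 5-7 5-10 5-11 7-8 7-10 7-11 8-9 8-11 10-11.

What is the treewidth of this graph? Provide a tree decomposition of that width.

Treewidth 3.
One optimal decomposition is:
Bags: B1 = {3, 5, 7, 11}  B2 = {5, 7, 10, 11}  B3 = {4, 7, 10, 11}  B4 = {1, 3, 5, 7}  B5 = {1, 3, 5, 6}  B6 = {3, 7, 8, 11}  B7 = {2, 3, 7, 8}  B8 = {2, 3, 8, 9}
Tree: B1–B2, B2–B3, B1–B4, B4–B5, B1–B6, B6–B7, B7–B8

The largest bag has 4 vertices, giving width 3; this decomposition certifies tw(G) ≤ 3. Conversely, {4, 7, 10, 11} is a clique of size 4, and the vertices of any clique must share a bag in every tree decomposition; so some bag has ≥ 4 vertices and tw(G) ≥ 3. Therefore the treewidth is 3.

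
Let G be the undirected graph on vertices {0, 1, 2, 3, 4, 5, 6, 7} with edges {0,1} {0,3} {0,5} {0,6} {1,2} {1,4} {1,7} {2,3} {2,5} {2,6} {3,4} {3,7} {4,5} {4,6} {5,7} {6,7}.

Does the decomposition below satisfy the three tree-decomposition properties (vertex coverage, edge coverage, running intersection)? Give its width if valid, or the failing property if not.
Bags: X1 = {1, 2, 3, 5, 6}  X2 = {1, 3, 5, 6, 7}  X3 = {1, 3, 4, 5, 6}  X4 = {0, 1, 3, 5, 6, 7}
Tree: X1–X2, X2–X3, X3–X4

No — bags containing vertex 7 are not connected in the tree.

A tree decomposition must satisfy three properties: every vertex lies in some bag; for every edge, both endpoints lie together in some bag; and for every vertex, the bags containing it form a connected subtree. Here bags containing vertex 7 are not connected in the tree, so the decomposition is invalid.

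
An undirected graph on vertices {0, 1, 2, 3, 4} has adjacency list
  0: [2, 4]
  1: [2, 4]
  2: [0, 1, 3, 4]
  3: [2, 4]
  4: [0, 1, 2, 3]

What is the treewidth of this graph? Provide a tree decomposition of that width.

Every bag has size at most 3, so the width is 3 − 1 = 2 and tw(G) ≤ 2. For the lower bound, the 3 vertices {0, 2, 4} are pairwise adjacent, and any tree decomposition puts a clique entirely inside one bag — forcing width ≥ 2. Therefore the treewidth is 2.

Treewidth 2.
One such decomposition:
Bags: B1 = {0, 2, 4}  B2 = {1, 2, 4}  B3 = {2, 3, 4}
Tree: B1–B2, B1–B3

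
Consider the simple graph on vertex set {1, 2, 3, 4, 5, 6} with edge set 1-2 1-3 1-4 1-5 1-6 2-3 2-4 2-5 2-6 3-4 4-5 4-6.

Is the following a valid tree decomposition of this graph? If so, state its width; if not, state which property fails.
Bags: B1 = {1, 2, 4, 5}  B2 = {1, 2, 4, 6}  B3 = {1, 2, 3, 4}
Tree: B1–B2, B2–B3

Every vertex of G appears in some bag (union = {1, 2, 3, 4, 5, 6}); every edge is covered by a bag; and for each vertex v the set of bags containing v is connected in the bag tree. The decomposition is therefore valid. The largest bag has 4 vertices, so the width is 3.

Yes; width 3.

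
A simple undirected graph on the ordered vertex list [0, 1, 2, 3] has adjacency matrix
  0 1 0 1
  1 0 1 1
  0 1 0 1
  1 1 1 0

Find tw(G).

A width-2 tree decomposition is:
Bags: B1 = {0, 1, 3}  B2 = {1, 2, 3}
Tree: B1–B2
Every bag has size at most 3, so the width is 3 − 1 = 2 and tw(G) ≤ 2. On the other hand G contains the 3-clique {0, 1, 3}. A clique must lie in a single bag of any decomposition, so no decomposition can have width below 2. The upper and lower bounds meet at 2, so that is the treewidth.

2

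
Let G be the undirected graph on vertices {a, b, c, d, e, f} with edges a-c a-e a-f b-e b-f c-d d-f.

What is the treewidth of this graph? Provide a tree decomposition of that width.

Treewidth 2.
Bags: B1 = {a, c, d}  B2 = {a, d, f}  B3 = {a, e, f}  B4 = {b, e, f}
Tree: B1–B2, B2–B3, B3–B4

Every bag has size at most 3, so the width is 3 − 1 = 2 and tw(G) ≤ 2. Since c–d–f–a–c is a cycle in G, G is not acyclic. Forests are exactly the graphs of treewidth ≤ 1, so tw(G) ≥ 2. The upper and lower bounds meet at 2, so that is the treewidth.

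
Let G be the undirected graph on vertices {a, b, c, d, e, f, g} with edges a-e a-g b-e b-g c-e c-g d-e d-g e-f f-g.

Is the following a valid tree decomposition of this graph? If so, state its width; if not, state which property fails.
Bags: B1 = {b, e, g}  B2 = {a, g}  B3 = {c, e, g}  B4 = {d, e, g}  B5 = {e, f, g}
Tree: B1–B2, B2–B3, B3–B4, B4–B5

No — edge (e,a) lies in no bag.

A tree decomposition must satisfy three properties: every vertex lies in some bag; for every edge, both endpoints lie together in some bag; and for every vertex, the bags containing it form a connected subtree. Here edge (e,a) lies in no bag, so the decomposition is invalid.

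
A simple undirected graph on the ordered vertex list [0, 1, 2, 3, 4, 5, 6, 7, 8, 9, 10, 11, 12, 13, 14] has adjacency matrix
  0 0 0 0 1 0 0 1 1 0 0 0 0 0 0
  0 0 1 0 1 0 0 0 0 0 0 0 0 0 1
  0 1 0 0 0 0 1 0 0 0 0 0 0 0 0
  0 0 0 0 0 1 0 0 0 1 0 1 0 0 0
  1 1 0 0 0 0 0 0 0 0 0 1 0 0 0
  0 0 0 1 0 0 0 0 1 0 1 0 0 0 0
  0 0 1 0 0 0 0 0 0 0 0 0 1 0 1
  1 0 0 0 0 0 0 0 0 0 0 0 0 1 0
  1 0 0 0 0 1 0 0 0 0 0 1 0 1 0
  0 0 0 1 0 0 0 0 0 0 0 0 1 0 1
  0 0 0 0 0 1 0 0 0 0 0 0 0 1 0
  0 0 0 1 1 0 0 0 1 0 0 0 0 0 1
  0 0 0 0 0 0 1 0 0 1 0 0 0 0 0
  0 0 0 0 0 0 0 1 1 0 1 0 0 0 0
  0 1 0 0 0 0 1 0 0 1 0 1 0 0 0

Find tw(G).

A width-3 tree decomposition is:
Bags: B1 = {1, 2, 6, 12}  B2 = {1, 6, 12, 14}  B3 = {1, 9, 12, 14}  B4 = {1, 4, 9, 14}  B5 = {4, 9, 11, 14}  B6 = {3, 4, 9, 11}  B7 = {0, 3, 4, 11}  B8 = {0, 3, 8, 11}  B9 = {0, 3, 5, 8}  B10 = {0, 5, 7, 8}  B11 = {5, 7, 8, 13}  B12 = {5, 7, 10, 13}
Tree: B1–B2, B2–B3, B3–B4, B4–B5, B5–B6, B6–B7, B7–B8, B8–B9, B9–B10, B10–B11, B11–B12
Each bag holds 4 vertices, so the decomposition has width 3, which upper-bounds the treewidth. For the lower bound: the 4 vertex sets {2,6,12}, {1}, {14}, {3,4,9,11} are disjoint, each induces a connected subgraph, and every pair is joined by at least one edge of G. Contracting each set to a single vertex therefore yields K_{4} as a minor, and since treewidth is minor-monotone, tw(G) ≥ tw(K_{4}) = 3. Therefore the treewidth is 3.

3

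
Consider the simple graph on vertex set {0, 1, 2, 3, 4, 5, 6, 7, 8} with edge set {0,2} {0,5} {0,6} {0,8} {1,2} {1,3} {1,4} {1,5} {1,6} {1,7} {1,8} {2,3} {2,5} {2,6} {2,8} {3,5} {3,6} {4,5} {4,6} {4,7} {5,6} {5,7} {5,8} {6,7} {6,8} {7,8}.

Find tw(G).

4

A width-4 tree decomposition is:
Bags: B1 = {1, 5, 6, 7, 8}  B2 = {1, 4, 5, 6, 7}  B3 = {1, 2, 5, 6, 8}  B4 = {1, 2, 3, 5, 6}  B5 = {0, 2, 5, 6, 8}
Tree: B1–B2, B1–B3, B3–B4, B3–B5
Each bag holds 5 vertices, so the decomposition has width 4, which upper-bounds the treewidth. Conversely, {0, 2, 5, 6, 8} is a clique of size 5, and the vertices of any clique must share a bag in every tree decomposition; so some bag has ≥ 5 vertices and tw(G) ≥ 4. Hence tw(G) = 4 exactly.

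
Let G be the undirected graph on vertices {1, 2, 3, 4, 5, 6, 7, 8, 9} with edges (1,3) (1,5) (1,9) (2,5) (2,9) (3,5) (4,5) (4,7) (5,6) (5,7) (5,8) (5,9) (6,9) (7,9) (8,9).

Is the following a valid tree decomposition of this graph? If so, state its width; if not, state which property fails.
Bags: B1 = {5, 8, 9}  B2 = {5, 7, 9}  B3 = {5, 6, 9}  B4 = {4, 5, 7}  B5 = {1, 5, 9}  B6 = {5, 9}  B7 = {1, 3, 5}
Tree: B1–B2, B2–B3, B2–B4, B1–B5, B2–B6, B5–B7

A tree decomposition must satisfy three properties: every vertex lies in some bag; for every edge, both endpoints lie together in some bag; and for every vertex, the bags containing it form a connected subtree. Here vertex 2 appears in no bag, so the decomposition is invalid.

No — vertex 2 appears in no bag.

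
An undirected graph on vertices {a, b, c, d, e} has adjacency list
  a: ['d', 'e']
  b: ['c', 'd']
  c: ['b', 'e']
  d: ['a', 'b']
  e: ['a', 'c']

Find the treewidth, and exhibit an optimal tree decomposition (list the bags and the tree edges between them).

Treewidth 2.
One optimal decomposition is:
Bags: B1 = {b, c, e}  B2 = {b, d, e}  B3 = {a, d, e}
Tree: B1–B2, B2–B3

The largest bag has 3 vertices, giving width 2; this decomposition certifies tw(G) ≤ 2. For the lower bound, G contains the cycle e–c–b–d–a–e, so G is not a forest; only forests have treewidth ≤ 1, hence tw(G) ≥ 2. The upper and lower bounds meet at 2, so that is the treewidth.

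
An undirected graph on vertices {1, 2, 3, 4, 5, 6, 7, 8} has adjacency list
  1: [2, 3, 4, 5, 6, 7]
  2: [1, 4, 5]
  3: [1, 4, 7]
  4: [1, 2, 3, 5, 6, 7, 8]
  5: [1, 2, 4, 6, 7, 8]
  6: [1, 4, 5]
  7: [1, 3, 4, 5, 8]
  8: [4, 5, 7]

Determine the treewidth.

3

A width-3 tree decomposition is:
Bags: B1 = {1, 4, 5, 7}  B2 = {1, 3, 4, 7}  B3 = {4, 5, 7, 8}  B4 = {1, 4, 5, 6}  B5 = {1, 2, 4, 5}
Tree: B1–B2, B1–B3, B1–B4, B1–B5
Each bag holds 4 vertices, so the decomposition has width 3, which upper-bounds the treewidth. For the lower bound, the 4 vertices {4, 5, 7, 8} are pairwise adjacent, and any tree decomposition puts a clique entirely inside one bag — forcing width ≥ 3. Hence tw(G) = 3 exactly.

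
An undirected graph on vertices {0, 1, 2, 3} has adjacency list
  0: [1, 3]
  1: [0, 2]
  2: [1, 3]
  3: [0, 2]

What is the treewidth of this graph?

A width-2 tree decomposition is:
Bags: B1 = {0, 1, 2}  B2 = {0, 2, 3}
Tree: B1–B2
Every bag has size at most 3, so the width is 3 − 1 = 2 and tw(G) ≤ 2. The edges 0–1–2–3–0 form a cycle, so G is not a tree and its treewidth is at least 2. Hence tw(G) = 2 exactly.

2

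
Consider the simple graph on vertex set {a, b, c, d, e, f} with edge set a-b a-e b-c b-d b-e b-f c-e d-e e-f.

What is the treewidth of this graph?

2

A width-2 tree decomposition is:
Bags: B1 = {b, c, e}  B2 = {b, d, e}  B3 = {a, b, e}  B4 = {b, e, f}
Tree: B1–B2, B1–B3, B1–B4
Every bag has size at most 3, so the width is 3 − 1 = 2 and tw(G) ≤ 2. For the lower bound, the 3 vertices {b, d, e} are pairwise adjacent, and any tree decomposition puts a clique entirely inside one bag — forcing width ≥ 2. The upper and lower bounds meet at 2, so that is the treewidth.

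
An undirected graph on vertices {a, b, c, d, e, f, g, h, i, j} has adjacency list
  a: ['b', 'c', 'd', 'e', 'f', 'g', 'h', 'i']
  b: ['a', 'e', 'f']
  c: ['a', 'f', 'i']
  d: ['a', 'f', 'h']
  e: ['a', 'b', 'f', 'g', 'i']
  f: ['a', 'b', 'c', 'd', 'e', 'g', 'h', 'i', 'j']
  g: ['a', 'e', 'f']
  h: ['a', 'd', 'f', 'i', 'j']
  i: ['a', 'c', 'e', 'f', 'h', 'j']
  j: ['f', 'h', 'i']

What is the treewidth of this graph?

3

A width-3 tree decomposition is:
Bags: B1 = {a, e, f, g}  B2 = {a, e, f, i}  B3 = {a, f, h, i}  B4 = {a, d, f, h}  B5 = {f, h, i, j}  B6 = {a, c, f, i}  B7 = {a, b, e, f}
Tree: B1–B2, B2–B3, B3–B4, B3–B5, B2–B6, B2–B7
The largest bag has 4 vertices, giving width 3; this decomposition certifies tw(G) ≤ 3. For the lower bound, the 4 vertices {f, h, i, j} are pairwise adjacent, and any tree decomposition puts a clique entirely inside one bag — forcing width ≥ 3. Hence tw(G) = 3 exactly.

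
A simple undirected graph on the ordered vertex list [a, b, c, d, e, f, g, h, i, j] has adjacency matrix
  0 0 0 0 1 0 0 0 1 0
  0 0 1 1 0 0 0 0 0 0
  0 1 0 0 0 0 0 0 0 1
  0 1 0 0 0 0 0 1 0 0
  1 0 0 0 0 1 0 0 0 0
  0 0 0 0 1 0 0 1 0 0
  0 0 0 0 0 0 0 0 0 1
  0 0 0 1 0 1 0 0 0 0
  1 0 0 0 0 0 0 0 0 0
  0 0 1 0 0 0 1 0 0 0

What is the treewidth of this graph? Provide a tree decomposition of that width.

Every bag has size at most 2, so the width is 2 − 1 = 1 and tw(G) ≤ 1. G has an edge, so its treewidth is at least 1. Combining the bounds, tw(G) = 1.

Treewidth 1.
One optimal decomposition is:
Bags: B1 = {a, i}  B2 = {a, e}  B3 = {e, f}  B4 = {f, h}  B5 = {d, h}  B6 = {b, d}  B7 = {b, c}  B8 = {c, j}  B9 = {g, j}
Tree: B1–B2, B2–B3, B3–B4, B4–B5, B5–B6, B6–B7, B7–B8, B8–B9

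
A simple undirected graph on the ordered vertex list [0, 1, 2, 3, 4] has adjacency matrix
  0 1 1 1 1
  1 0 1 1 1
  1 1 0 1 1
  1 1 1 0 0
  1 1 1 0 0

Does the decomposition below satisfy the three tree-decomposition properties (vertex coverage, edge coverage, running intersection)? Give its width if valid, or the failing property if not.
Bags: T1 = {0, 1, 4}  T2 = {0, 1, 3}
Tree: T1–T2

A tree decomposition must satisfy three properties: every vertex lies in some bag; for every edge, both endpoints lie together in some bag; and for every vertex, the bags containing it form a connected subtree. Here vertex 2 appears in no bag, so the decomposition is invalid.

No — vertex 2 appears in no bag.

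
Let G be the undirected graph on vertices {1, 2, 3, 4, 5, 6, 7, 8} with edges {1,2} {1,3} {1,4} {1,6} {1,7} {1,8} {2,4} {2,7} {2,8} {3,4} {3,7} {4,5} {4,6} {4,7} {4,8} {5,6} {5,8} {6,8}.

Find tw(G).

A width-3 tree decomposition is:
Bags: B1 = {1, 2, 4, 8}  B2 = {1, 2, 4, 7}  B3 = {1, 4, 6, 8}  B4 = {4, 5, 6, 8}  B5 = {1, 3, 4, 7}
Tree: B1–B2, B1–B3, B3–B4, B2–B5
Each bag holds 4 vertices, so the decomposition has width 3, which upper-bounds the treewidth. For the lower bound, the 4 vertices {1, 2, 4, 8} are pairwise adjacent, and any tree decomposition puts a clique entirely inside one bag — forcing width ≥ 3. Hence tw(G) = 3 exactly.

3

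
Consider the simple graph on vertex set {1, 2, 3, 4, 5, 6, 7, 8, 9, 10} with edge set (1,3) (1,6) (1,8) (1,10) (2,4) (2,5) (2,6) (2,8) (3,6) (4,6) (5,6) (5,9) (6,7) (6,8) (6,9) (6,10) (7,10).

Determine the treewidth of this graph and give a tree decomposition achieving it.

Each bag holds 3 vertices, so the decomposition has width 2, which upper-bounds the treewidth. On the other hand G contains the 3-clique {1, 6, 8}. A clique must lie in a single bag of any decomposition, so no decomposition can have width below 2. The upper and lower bounds meet at 2, so that is the treewidth.

Treewidth 2.
One optimal decomposition is:
Bags: B1 = {1, 6, 10}  B2 = {1, 6, 8}  B3 = {2, 6, 8}  B4 = {2, 5, 6}  B5 = {6, 7, 10}  B6 = {5, 6, 9}  B7 = {2, 4, 6}  B8 = {1, 3, 6}
Tree: B1–B2, B2–B3, B3–B4, B1–B5, B4–B6, B3–B7, B2–B8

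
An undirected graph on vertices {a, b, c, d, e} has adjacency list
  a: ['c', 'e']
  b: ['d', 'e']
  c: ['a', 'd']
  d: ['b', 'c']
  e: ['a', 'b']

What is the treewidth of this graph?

A width-2 tree decomposition is:
Bags: B1 = {a, c, e}  B2 = {c, d, e}  B3 = {b, d, e}
Tree: B1–B2, B2–B3
Every bag has size at most 3, so the width is 3 − 1 = 2 and tw(G) ≤ 2. For the lower bound, G contains the cycle e–a–c–d–b–e, so G is not a forest; only forests have treewidth ≤ 1, hence tw(G) ≥ 2. Combining the bounds, tw(G) = 2.

2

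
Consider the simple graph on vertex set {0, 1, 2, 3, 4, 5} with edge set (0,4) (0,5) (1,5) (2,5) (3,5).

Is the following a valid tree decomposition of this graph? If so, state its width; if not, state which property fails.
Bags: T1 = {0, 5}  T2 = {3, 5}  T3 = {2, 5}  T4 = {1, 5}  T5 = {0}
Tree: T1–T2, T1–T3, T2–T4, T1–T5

A tree decomposition must satisfy three properties: every vertex lies in some bag; for every edge, both endpoints lie together in some bag; and for every vertex, the bags containing it form a connected subtree. Here vertex 4 appears in no bag, so the decomposition is invalid.

No — vertex 4 appears in no bag.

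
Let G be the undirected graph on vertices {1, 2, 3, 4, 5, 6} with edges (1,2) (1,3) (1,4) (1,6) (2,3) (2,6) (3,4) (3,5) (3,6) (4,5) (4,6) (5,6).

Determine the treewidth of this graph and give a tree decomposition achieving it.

Treewidth 3.
Bags: B1 = {3, 4, 5, 6}  B2 = {1, 3, 4, 6}  B3 = {1, 2, 3, 6}
Tree: B1–B2, B2–B3

The largest bag has 4 vertices, giving width 3; this decomposition certifies tw(G) ≤ 3. For the lower bound, the 4 vertices {1, 2, 3, 6} are pairwise adjacent, and any tree decomposition puts a clique entirely inside one bag — forcing width ≥ 3. The upper and lower bounds meet at 3, so that is the treewidth.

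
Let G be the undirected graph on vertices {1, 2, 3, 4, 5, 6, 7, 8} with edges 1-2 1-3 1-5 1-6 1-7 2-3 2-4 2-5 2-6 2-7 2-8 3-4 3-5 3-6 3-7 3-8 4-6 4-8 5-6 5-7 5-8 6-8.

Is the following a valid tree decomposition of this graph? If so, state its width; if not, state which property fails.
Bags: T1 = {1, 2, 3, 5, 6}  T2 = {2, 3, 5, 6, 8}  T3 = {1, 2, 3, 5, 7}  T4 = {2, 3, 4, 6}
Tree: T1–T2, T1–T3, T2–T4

A tree decomposition must satisfy three properties: every vertex lies in some bag; for every edge, both endpoints lie together in some bag; and for every vertex, the bags containing it form a connected subtree. Here edge (8,4) lies in no bag, so the decomposition is invalid.

No — edge (8,4) lies in no bag.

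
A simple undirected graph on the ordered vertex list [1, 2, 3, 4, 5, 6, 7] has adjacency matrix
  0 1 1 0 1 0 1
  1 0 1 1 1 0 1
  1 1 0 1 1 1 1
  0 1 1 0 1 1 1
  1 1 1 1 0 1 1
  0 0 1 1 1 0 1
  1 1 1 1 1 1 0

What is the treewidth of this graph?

4

A width-4 tree decomposition is:
Bags: B1 = {1, 2, 3, 5, 7}  B2 = {2, 3, 4, 5, 7}  B3 = {3, 4, 5, 6, 7}
Tree: B1–B2, B2–B3
The largest bag has 5 vertices, giving width 4; this decomposition certifies tw(G) ≤ 4. On the other hand G contains the 5-clique {1, 2, 3, 5, 7}. A clique must lie in a single bag of any decomposition, so no decomposition can have width below 4. Hence tw(G) = 4 exactly.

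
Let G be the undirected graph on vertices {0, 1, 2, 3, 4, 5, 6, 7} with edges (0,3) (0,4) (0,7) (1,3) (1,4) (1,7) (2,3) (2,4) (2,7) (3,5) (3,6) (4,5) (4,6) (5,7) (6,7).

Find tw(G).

3

A width-3 tree decomposition is:
Bags: B1 = {1, 3, 4, 7}  B2 = {3, 4, 6, 7}  B3 = {0, 3, 4, 7}  B4 = {3, 4, 5, 7}  B5 = {2, 3, 4, 7}
Tree: B1–B2, B2–B3, B3–B4, B4–B5
The largest bag has 4 vertices, giving width 3; this decomposition certifies tw(G) ≤ 3. For the lower bound: the 4 vertex sets {1,3}, {6,7}, {4}, {0} are disjoint, each induces a connected subgraph, and every pair is joined by at least one edge of G. Contracting each set to a single vertex therefore yields K_{4} as a minor, and since treewidth is minor-monotone, tw(G) ≥ tw(K_{4}) = 3. Combining the bounds, tw(G) = 3.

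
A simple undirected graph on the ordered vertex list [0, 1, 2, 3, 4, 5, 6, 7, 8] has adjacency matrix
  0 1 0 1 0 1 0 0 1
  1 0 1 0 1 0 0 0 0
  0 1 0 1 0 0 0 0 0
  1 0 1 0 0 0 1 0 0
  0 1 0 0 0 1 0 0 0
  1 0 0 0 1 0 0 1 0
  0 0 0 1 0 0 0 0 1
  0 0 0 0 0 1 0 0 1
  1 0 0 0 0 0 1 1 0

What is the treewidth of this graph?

A width-3 tree decomposition is:
Bags: B1 = {1, 4, 5, 7}  B2 = {0, 1, 5, 7}  B3 = {0, 1, 7, 8}  B4 = {0, 1, 2, 8}  B5 = {0, 2, 3, 8}  B6 = {2, 3, 6, 8}
Tree: B1–B2, B2–B3, B3–B4, B4–B5, B5–B6
Every bag has size at most 4, so the width is 4 − 1 = 3 and tw(G) ≤ 3. For the lower bound: the 4 vertex sets {4,5,7}, {1}, {0}, {2,3,6,8} are disjoint, each induces a connected subgraph, and every pair is joined by at least one edge of G. Contracting each set to a single vertex therefore yields K_{4} as a minor, and since treewidth is minor-monotone, tw(G) ≥ tw(K_{4}) = 3. The upper and lower bounds meet at 3, so that is the treewidth.

3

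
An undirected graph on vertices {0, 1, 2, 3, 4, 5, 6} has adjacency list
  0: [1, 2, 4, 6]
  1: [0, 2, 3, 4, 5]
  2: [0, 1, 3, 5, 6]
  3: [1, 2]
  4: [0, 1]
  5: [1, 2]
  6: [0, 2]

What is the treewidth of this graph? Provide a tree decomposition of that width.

Each bag holds 3 vertices, so the decomposition has width 2, which upper-bounds the treewidth. Conversely, {0, 1, 2} is a clique of size 3, and the vertices of any clique must share a bag in every tree decomposition; so some bag has ≥ 3 vertices and tw(G) ≥ 2. Combining the bounds, tw(G) = 2.

Treewidth 2.
One such decomposition:
Bags: B1 = {1, 2, 3}  B2 = {0, 1, 2}  B3 = {1, 2, 5}  B4 = {0, 1, 4}  B5 = {0, 2, 6}
Tree: B1–B2, B2–B3, B2–B4, B2–B5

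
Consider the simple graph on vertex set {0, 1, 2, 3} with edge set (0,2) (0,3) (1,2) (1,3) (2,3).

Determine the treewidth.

A width-2 tree decomposition is:
Bags: B1 = {1, 2, 3}  B2 = {0, 2, 3}
Tree: B1–B2
Every bag has size at most 3, so the width is 3 − 1 = 2 and tw(G) ≤ 2. On the other hand G contains the 3-clique {0, 2, 3}. A clique must lie in a single bag of any decomposition, so no decomposition can have width below 2. The upper and lower bounds meet at 2, so that is the treewidth.

2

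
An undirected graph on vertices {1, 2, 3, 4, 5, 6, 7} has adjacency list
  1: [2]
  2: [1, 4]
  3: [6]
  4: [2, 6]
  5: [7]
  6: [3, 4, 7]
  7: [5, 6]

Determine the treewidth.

1

A width-1 tree decomposition is:
Bags: B1 = {4, 6}  B2 = {6, 7}  B3 = {3, 6}  B4 = {2, 4}  B5 = {1, 2}  B6 = {5, 7}
Tree: B1–B2, B2–B3, B1–B4, B4–B5, B2–B6
Every bag has size at most 2, so the width is 2 − 1 = 1 and tw(G) ≤ 1. G has an edge, so its treewidth is at least 1. Hence tw(G) = 1 exactly.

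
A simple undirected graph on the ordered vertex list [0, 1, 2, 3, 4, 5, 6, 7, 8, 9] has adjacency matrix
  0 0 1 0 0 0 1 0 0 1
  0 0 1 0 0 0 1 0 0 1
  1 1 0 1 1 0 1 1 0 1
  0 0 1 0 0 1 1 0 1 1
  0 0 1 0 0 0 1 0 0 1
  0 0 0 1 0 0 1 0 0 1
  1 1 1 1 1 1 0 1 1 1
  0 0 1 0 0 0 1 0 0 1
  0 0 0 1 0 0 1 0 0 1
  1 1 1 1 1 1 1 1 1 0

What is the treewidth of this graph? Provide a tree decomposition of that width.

Treewidth 3.
One optimal decomposition is:
Bags: B1 = {2, 3, 6, 9}  B2 = {2, 4, 6, 9}  B3 = {1, 2, 6, 9}  B4 = {0, 2, 6, 9}  B5 = {2, 6, 7, 9}  B6 = {3, 5, 6, 9}  B7 = {3, 6, 8, 9}
Tree: B1–B2, B1–B3, B3–B4, B1–B5, B1–B6, B1–B7

Each bag holds 4 vertices, so the decomposition has width 3, which upper-bounds the treewidth. On the other hand G contains the 4-clique {3, 6, 8, 9}. A clique must lie in a single bag of any decomposition, so no decomposition can have width below 3. Hence tw(G) = 3 exactly.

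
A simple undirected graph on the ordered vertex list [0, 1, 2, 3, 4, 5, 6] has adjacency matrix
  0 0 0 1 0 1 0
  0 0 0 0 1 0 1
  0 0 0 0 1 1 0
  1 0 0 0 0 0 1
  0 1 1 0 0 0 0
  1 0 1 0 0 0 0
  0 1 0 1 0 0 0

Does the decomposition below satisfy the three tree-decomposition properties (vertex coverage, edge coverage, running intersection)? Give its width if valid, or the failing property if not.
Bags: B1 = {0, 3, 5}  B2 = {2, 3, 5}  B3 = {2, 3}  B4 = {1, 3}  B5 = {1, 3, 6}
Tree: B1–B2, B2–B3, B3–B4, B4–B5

No — vertex 4 appears in no bag.

A tree decomposition must satisfy three properties: every vertex lies in some bag; for every edge, both endpoints lie together in some bag; and for every vertex, the bags containing it form a connected subtree. Here vertex 4 appears in no bag, so the decomposition is invalid.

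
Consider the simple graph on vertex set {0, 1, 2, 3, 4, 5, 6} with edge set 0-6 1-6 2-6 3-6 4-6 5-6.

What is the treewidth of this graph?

1

A width-1 tree decomposition is:
Bags: B1 = {3, 6}  B2 = {0, 6}  B3 = {4, 6}  B4 = {1, 6}  B5 = {5, 6}  B6 = {2, 6}
Tree: B1–B2, B2–B3, B1–B4, B4–B5, B3–B6
Every bag has size at most 2, so the width is 2 − 1 = 1 and tw(G) ≤ 1. Any graph with an edge has treewidth ≥ 1, and G has the edge 6–3. Combining the bounds, tw(G) = 1.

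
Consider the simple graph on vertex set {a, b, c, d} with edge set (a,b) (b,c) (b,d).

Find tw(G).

1

A width-1 tree decomposition is:
Bags: B1 = {a, b}  B2 = {b, c}  B3 = {b, d}
Tree: B1–B2, B2–B3
Every bag has size at most 2, so the width is 2 − 1 = 1 and tw(G) ≤ 1. Any graph with an edge has treewidth ≥ 1, and G has the edge a–b. Combining the bounds, tw(G) = 1.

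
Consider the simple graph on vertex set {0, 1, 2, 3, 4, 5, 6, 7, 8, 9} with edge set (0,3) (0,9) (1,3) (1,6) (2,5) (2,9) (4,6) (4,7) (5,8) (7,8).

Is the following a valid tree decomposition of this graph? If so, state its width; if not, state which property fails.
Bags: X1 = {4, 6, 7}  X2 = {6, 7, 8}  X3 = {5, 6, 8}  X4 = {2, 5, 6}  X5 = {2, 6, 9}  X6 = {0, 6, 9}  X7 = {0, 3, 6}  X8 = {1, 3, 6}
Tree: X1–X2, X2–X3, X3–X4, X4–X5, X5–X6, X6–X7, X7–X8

Vertex coverage: the bags together contain {0, 1, 2, 3, 4, 5, 6, 7, 8, 9}, the full vertex set. Edge coverage: each edge of G has both endpoints in at least one bag. Running intersection: for every vertex, the bags containing it form a connected subtree. All three properties hold, so this is a valid tree decomposition of width max|bag| − 1 = 2, and hence tw(G) ≤ 2.

Yes; width 2.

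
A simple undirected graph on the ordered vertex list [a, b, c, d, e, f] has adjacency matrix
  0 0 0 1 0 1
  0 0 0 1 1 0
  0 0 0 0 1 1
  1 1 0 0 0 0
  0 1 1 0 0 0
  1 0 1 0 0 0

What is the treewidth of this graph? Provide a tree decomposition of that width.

Treewidth 2.
Bags: B1 = {a, d, f}  B2 = {c, d, f}  B3 = {c, d, e}  B4 = {b, d, e}
Tree: B1–B2, B2–B3, B3–B4

The largest bag has 3 vertices, giving width 2; this decomposition certifies tw(G) ≤ 2. For the lower bound, G contains the cycle d–a–f–c–e–b–d, so G is not a forest; only forests have treewidth ≤ 1, hence tw(G) ≥ 2. Combining the bounds, tw(G) = 2.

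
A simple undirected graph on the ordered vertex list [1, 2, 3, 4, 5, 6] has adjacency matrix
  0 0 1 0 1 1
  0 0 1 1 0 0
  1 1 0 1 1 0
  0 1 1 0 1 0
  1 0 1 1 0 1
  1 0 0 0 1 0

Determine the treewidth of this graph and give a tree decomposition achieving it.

The largest bag has 3 vertices, giving width 2; this decomposition certifies tw(G) ≤ 2. Conversely, {1, 3, 5} is a clique of size 3, and the vertices of any clique must share a bag in every tree decomposition; so some bag has ≥ 3 vertices and tw(G) ≥ 2. Hence tw(G) = 2 exactly.

Treewidth 2.
Bags: B1 = {3, 4, 5}  B2 = {2, 3, 4}  B3 = {1, 3, 5}  B4 = {1, 5, 6}
Tree: B1–B2, B1–B3, B3–B4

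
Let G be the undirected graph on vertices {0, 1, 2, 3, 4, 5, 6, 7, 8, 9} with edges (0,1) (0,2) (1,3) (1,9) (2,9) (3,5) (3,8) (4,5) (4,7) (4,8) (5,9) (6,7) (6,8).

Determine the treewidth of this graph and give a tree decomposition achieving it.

Treewidth 2.
One such decomposition:
Bags: B1 = {0, 2, 9}  B2 = {0, 1, 9}  B3 = {1, 5, 9}  B4 = {1, 3, 5}  B5 = {3, 4, 5}  B6 = {3, 4, 8}  B7 = {4, 7, 8}  B8 = {6, 7, 8}
Tree: B1–B2, B2–B3, B3–B4, B4–B5, B5–B6, B6–B7, B7–B8

Every bag has size at most 3, so the width is 3 − 1 = 2 and tw(G) ≤ 2. For the lower bound, G contains the cycle 2–0–1–9–2, so G is not a forest; only forests have treewidth ≤ 1, hence tw(G) ≥ 2. Hence tw(G) = 2 exactly.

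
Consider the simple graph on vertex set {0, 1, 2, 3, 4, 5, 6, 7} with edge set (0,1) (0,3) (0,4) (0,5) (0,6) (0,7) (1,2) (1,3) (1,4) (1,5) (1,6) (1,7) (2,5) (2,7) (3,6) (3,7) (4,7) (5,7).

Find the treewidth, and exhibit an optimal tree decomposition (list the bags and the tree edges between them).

The largest bag has 4 vertices, giving width 3; this decomposition certifies tw(G) ≤ 3. On the other hand G contains the 4-clique {0, 1, 3, 6}. A clique must lie in a single bag of any decomposition, so no decomposition can have width below 3. Combining the bounds, tw(G) = 3.

Treewidth 3.
One optimal decomposition is:
Bags: B1 = {0, 1, 5, 7}  B2 = {0, 1, 4, 7}  B3 = {1, 2, 5, 7}  B4 = {0, 1, 3, 7}  B5 = {0, 1, 3, 6}
Tree: B1–B2, B1–B3, B2–B4, B4–B5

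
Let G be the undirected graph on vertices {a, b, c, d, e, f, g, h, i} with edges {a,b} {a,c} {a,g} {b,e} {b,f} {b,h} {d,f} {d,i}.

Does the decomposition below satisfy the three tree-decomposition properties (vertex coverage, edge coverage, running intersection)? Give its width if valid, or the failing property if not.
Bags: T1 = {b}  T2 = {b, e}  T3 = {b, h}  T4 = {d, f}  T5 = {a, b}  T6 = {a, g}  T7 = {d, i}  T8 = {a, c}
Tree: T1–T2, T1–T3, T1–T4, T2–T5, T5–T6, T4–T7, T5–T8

A tree decomposition must satisfy three properties: every vertex lies in some bag; for every edge, both endpoints lie together in some bag; and for every vertex, the bags containing it form a connected subtree. Here edge (f,b) lies in no bag, so the decomposition is invalid.

No — edge (f,b) lies in no bag.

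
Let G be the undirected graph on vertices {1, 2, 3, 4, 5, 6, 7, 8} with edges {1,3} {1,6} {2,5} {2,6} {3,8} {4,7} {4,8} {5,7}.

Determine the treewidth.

A width-2 tree decomposition is:
Bags: B1 = {4, 7, 8}  B2 = {5, 7, 8}  B3 = {2, 5, 8}  B4 = {2, 6, 8}  B5 = {1, 6, 8}  B6 = {1, 3, 8}
Tree: B1–B2, B2–B3, B3–B4, B4–B5, B5–B6
Each bag holds 3 vertices, so the decomposition has width 2, which upper-bounds the treewidth. Since 8–4–7–5–2–6–1–3–8 is a cycle in G, G is not acyclic. Forests are exactly the graphs of treewidth ≤ 1, so tw(G) ≥ 2. Combining the bounds, tw(G) = 2.

2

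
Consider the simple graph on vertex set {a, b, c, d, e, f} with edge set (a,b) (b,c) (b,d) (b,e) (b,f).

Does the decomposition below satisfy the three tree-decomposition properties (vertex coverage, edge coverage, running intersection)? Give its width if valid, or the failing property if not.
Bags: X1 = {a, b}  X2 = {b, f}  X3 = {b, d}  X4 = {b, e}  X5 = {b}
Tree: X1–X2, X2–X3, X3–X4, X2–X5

No — vertex c appears in no bag.

A tree decomposition must satisfy three properties: every vertex lies in some bag; for every edge, both endpoints lie together in some bag; and for every vertex, the bags containing it form a connected subtree. Here vertex c appears in no bag, so the decomposition is invalid.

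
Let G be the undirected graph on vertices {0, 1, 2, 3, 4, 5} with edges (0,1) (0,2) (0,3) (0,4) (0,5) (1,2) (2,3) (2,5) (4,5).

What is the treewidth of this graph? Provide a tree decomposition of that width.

Treewidth 2.
One such decomposition:
Bags: B1 = {0, 2, 5}  B2 = {0, 4, 5}  B3 = {0, 1, 2}  B4 = {0, 2, 3}
Tree: B1–B2, B1–B3, B1–B4

Each bag holds 3 vertices, so the decomposition has width 2, which upper-bounds the treewidth. For the lower bound, the 3 vertices {0, 1, 2} are pairwise adjacent, and any tree decomposition puts a clique entirely inside one bag — forcing width ≥ 2. Combining the bounds, tw(G) = 2.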